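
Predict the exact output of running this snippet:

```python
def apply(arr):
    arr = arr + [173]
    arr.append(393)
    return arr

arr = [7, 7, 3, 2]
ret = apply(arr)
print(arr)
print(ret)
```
[7, 7, 3, 2]
[7, 7, 3, 2, 173, 393]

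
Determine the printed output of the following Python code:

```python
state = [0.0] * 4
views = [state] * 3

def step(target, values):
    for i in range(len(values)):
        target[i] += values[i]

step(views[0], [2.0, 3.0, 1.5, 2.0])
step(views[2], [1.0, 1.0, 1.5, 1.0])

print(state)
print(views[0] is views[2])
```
[3.0, 4.0, 3.0, 3.0]
True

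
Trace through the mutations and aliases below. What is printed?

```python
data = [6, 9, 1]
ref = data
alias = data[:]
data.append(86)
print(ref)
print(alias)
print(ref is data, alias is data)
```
[6, 9, 1, 86]
[6, 9, 1]
True False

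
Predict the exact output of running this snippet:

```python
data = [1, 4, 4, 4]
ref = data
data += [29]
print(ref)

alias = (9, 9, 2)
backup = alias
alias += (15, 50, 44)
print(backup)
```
[1, 4, 4, 4, 29]
(9, 9, 2)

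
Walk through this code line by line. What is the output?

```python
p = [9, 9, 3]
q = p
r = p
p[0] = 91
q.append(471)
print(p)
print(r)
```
[91, 9, 3, 471]
[91, 9, 3, 471]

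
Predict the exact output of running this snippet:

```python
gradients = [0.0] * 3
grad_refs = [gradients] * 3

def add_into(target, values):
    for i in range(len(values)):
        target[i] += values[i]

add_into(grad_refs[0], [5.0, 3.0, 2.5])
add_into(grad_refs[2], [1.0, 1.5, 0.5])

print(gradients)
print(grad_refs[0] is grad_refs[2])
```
[6.0, 4.5, 3.0]
True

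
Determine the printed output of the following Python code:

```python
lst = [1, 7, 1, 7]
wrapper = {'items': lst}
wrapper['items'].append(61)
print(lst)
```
[1, 7, 1, 7, 61]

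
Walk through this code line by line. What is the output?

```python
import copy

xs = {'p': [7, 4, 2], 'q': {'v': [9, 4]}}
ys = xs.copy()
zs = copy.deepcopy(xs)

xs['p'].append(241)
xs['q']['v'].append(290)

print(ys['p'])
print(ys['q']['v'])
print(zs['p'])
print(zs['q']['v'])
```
[7, 4, 2, 241]
[9, 4, 290]
[7, 4, 2]
[9, 4]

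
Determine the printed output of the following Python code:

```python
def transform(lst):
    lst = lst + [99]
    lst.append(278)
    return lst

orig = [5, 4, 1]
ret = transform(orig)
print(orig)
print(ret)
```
[5, 4, 1]
[5, 4, 1, 99, 278]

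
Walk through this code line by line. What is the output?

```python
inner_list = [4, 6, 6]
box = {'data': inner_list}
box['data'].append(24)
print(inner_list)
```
[4, 6, 6, 24]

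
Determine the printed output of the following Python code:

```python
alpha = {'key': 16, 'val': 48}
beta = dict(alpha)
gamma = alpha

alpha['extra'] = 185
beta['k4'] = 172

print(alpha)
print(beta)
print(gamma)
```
{'key': 16, 'val': 48, 'extra': 185}
{'key': 16, 'val': 48, 'k4': 172}
{'key': 16, 'val': 48, 'extra': 185}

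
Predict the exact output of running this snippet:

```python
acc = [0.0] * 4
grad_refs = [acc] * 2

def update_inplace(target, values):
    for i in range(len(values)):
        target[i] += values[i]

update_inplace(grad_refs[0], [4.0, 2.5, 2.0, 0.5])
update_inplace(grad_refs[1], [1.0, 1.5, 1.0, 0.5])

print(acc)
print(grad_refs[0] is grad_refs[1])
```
[5.0, 4.0, 3.0, 1.0]
True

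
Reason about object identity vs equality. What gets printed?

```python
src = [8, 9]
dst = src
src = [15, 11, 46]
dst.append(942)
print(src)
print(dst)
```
[15, 11, 46]
[8, 9, 942]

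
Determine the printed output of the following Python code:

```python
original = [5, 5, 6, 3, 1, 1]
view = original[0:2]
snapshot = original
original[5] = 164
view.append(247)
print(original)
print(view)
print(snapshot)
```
[5, 5, 6, 3, 1, 164]
[5, 5, 247]
[5, 5, 6, 3, 1, 164]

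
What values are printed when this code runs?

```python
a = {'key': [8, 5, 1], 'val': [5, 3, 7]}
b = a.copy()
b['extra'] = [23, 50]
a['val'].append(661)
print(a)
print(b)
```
{'key': [8, 5, 1], 'val': [5, 3, 7, 661]}
{'key': [8, 5, 1], 'val': [5, 3, 7, 661], 'extra': [23, 50]}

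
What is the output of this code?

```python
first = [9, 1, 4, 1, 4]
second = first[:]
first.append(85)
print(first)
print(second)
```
[9, 1, 4, 1, 4, 85]
[9, 1, 4, 1, 4]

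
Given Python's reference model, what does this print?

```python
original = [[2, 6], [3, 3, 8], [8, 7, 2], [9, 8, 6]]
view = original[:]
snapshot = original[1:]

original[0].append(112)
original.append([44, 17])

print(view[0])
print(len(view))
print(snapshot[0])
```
[2, 6, 112]
4
[3, 3, 8]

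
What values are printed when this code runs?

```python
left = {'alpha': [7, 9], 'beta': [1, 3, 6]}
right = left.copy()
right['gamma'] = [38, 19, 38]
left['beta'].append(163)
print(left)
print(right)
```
{'alpha': [7, 9], 'beta': [1, 3, 6, 163]}
{'alpha': [7, 9], 'beta': [1, 3, 6, 163], 'gamma': [38, 19, 38]}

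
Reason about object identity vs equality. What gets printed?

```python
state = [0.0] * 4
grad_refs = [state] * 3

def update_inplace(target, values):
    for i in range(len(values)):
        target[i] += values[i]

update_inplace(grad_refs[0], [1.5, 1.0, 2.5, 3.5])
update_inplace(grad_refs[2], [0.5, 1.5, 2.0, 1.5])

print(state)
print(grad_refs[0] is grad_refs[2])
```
[2.0, 2.5, 4.5, 5.0]
True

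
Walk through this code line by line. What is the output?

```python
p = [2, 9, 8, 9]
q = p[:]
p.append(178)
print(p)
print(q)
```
[2, 9, 8, 9, 178]
[2, 9, 8, 9]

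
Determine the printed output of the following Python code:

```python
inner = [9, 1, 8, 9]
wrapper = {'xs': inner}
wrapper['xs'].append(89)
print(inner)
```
[9, 1, 8, 9, 89]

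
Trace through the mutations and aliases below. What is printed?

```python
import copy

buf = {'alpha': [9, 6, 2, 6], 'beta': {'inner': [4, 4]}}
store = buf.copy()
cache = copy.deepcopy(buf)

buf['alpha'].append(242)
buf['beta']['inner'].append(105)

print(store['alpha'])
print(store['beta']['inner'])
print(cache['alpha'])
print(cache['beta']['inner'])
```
[9, 6, 2, 6, 242]
[4, 4, 105]
[9, 6, 2, 6]
[4, 4]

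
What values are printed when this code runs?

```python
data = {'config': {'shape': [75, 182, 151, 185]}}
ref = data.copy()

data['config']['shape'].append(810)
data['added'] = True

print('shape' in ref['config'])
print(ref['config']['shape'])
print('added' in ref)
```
True
[75, 182, 151, 185, 810]
False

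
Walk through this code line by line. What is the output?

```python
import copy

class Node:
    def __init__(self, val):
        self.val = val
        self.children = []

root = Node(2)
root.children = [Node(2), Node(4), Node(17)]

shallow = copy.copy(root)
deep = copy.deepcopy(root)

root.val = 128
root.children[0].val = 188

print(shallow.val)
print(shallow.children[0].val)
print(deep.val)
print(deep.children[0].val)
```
2
188
2
2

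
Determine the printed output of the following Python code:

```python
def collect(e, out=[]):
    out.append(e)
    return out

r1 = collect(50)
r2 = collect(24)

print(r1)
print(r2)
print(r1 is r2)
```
[50, 24]
[50, 24]
True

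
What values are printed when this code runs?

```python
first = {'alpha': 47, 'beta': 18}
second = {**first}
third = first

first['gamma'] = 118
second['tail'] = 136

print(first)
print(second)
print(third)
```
{'alpha': 47, 'beta': 18, 'gamma': 118}
{'alpha': 47, 'beta': 18, 'tail': 136}
{'alpha': 47, 'beta': 18, 'gamma': 118}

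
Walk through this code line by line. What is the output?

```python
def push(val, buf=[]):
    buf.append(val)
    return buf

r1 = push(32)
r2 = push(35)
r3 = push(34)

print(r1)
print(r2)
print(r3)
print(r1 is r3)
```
[32, 35, 34]
[32, 35, 34]
[32, 35, 34]
True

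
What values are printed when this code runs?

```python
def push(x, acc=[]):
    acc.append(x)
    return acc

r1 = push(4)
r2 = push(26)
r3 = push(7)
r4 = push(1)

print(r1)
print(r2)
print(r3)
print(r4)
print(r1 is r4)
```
[4, 26, 7, 1]
[4, 26, 7, 1]
[4, 26, 7, 1]
[4, 26, 7, 1]
True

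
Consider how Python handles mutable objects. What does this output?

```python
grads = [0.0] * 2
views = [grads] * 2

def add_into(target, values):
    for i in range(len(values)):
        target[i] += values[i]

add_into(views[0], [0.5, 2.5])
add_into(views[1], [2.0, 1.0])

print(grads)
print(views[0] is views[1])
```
[2.5, 3.5]
True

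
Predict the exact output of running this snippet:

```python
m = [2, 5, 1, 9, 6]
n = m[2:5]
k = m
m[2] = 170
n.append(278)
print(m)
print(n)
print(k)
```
[2, 5, 170, 9, 6]
[1, 9, 6, 278]
[2, 5, 170, 9, 6]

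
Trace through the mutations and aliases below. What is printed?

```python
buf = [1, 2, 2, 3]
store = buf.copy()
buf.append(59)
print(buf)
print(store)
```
[1, 2, 2, 3, 59]
[1, 2, 2, 3]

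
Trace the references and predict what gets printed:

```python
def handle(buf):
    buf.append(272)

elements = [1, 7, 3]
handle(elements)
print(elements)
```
[1, 7, 3, 272]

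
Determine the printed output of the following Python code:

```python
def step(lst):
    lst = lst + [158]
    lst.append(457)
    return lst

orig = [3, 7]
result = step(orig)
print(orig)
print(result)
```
[3, 7]
[3, 7, 158, 457]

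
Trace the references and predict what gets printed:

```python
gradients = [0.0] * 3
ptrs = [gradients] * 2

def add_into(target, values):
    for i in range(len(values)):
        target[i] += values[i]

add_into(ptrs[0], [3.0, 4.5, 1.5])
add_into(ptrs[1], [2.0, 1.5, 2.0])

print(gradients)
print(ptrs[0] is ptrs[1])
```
[5.0, 6.0, 3.5]
True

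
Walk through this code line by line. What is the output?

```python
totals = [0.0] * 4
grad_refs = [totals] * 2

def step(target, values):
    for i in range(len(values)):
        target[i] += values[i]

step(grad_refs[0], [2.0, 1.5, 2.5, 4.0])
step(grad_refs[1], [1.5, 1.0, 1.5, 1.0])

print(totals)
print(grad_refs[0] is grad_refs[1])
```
[3.5, 2.5, 4.0, 5.0]
True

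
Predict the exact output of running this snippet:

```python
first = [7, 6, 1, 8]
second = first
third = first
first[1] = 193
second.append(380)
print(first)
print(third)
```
[7, 193, 1, 8, 380]
[7, 193, 1, 8, 380]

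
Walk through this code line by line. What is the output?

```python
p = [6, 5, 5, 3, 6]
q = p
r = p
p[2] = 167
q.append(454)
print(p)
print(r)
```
[6, 5, 167, 3, 6, 454]
[6, 5, 167, 3, 6, 454]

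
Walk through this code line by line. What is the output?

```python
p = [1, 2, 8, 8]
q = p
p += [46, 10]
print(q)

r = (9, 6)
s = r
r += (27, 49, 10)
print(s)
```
[1, 2, 8, 8, 46, 10]
(9, 6)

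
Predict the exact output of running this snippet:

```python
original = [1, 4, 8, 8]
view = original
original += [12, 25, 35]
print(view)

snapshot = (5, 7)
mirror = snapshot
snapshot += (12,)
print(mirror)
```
[1, 4, 8, 8, 12, 25, 35]
(5, 7)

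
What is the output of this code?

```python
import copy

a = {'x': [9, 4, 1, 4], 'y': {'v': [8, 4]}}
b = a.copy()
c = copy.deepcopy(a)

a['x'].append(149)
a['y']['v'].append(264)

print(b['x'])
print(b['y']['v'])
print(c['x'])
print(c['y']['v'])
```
[9, 4, 1, 4, 149]
[8, 4, 264]
[9, 4, 1, 4]
[8, 4]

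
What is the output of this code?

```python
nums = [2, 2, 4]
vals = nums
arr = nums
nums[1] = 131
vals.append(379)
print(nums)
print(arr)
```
[2, 131, 4, 379]
[2, 131, 4, 379]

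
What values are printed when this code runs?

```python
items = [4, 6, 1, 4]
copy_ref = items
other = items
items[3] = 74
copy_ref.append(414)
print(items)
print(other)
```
[4, 6, 1, 74, 414]
[4, 6, 1, 74, 414]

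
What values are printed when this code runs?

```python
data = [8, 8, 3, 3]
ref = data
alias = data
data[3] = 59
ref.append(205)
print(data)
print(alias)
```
[8, 8, 3, 59, 205]
[8, 8, 3, 59, 205]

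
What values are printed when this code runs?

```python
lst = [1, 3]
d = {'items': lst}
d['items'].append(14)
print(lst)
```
[1, 3, 14]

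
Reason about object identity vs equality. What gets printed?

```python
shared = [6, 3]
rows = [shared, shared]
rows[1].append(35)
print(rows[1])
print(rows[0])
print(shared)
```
[6, 3, 35]
[6, 3, 35]
[6, 3, 35]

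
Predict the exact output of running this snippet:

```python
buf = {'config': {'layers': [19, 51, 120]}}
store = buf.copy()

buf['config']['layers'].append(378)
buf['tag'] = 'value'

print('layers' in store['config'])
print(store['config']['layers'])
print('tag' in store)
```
True
[19, 51, 120, 378]
False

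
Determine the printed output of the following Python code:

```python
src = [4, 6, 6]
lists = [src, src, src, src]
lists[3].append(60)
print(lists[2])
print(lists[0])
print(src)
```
[4, 6, 6, 60]
[4, 6, 6, 60]
[4, 6, 6, 60]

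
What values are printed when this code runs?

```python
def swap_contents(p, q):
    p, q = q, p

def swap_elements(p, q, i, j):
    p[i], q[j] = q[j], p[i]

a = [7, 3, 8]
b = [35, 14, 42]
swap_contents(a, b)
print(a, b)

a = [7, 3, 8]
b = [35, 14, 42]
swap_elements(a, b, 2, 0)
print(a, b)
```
[7, 3, 8] [35, 14, 42]
[7, 3, 35] [8, 14, 42]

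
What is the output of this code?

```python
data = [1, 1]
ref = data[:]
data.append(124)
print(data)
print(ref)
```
[1, 1, 124]
[1, 1]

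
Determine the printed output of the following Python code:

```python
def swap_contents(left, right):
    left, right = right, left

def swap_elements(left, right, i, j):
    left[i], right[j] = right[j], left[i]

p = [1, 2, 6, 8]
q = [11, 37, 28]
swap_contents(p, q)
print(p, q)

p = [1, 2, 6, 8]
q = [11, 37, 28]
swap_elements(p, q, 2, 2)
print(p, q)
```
[1, 2, 6, 8] [11, 37, 28]
[1, 2, 28, 8] [11, 37, 6]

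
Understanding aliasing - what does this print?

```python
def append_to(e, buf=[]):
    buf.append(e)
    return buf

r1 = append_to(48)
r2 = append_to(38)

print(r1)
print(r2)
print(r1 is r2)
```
[48, 38]
[48, 38]
True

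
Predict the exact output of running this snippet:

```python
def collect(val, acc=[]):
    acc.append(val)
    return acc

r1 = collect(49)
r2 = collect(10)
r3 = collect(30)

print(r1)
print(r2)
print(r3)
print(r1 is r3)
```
[49, 10, 30]
[49, 10, 30]
[49, 10, 30]
True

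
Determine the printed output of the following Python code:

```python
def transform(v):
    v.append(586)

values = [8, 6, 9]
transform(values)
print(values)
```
[8, 6, 9, 586]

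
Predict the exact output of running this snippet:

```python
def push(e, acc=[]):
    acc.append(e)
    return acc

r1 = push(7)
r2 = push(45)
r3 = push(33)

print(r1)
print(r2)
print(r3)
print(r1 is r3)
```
[7, 45, 33]
[7, 45, 33]
[7, 45, 33]
True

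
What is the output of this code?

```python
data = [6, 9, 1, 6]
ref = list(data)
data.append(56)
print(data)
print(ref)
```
[6, 9, 1, 6, 56]
[6, 9, 1, 6]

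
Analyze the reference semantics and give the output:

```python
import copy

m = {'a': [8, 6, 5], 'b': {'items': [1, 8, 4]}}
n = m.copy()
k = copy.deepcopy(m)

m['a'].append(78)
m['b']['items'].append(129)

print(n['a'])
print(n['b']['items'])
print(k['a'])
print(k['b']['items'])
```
[8, 6, 5, 78]
[1, 8, 4, 129]
[8, 6, 5]
[1, 8, 4]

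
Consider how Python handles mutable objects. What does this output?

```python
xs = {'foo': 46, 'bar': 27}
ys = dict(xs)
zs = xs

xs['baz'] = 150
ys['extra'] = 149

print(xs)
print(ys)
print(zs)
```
{'foo': 46, 'bar': 27, 'baz': 150}
{'foo': 46, 'bar': 27, 'extra': 149}
{'foo': 46, 'bar': 27, 'baz': 150}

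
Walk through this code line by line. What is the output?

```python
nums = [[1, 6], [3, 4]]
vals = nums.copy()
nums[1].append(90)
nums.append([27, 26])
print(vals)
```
[[1, 6], [3, 4, 90]]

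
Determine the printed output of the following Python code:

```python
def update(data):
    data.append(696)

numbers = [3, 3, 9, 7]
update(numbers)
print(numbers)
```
[3, 3, 9, 7, 696]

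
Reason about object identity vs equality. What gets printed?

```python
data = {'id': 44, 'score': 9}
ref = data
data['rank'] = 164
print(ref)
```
{'id': 44, 'score': 9, 'rank': 164}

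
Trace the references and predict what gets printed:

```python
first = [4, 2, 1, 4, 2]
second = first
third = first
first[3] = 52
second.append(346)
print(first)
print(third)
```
[4, 2, 1, 52, 2, 346]
[4, 2, 1, 52, 2, 346]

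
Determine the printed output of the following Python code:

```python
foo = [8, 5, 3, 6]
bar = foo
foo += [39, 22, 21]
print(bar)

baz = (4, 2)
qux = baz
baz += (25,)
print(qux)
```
[8, 5, 3, 6, 39, 22, 21]
(4, 2)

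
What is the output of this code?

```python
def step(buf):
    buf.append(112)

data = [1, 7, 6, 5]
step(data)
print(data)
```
[1, 7, 6, 5, 112]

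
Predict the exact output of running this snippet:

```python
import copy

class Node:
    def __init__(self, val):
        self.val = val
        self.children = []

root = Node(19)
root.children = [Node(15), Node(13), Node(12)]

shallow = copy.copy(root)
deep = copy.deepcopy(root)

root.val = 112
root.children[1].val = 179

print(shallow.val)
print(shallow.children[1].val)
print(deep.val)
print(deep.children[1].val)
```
19
179
19
13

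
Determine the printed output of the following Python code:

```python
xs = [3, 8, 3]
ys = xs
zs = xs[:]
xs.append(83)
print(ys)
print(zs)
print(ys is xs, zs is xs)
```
[3, 8, 3, 83]
[3, 8, 3]
True False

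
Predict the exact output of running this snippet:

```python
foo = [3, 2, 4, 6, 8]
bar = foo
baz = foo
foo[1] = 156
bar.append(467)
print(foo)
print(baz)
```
[3, 156, 4, 6, 8, 467]
[3, 156, 4, 6, 8, 467]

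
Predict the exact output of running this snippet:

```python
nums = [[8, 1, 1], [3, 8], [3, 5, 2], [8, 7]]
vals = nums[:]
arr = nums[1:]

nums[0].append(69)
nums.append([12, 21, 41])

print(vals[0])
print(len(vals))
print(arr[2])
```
[8, 1, 1, 69]
4
[8, 7]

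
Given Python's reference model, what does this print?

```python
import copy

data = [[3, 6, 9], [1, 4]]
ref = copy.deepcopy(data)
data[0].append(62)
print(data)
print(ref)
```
[[3, 6, 9, 62], [1, 4]]
[[3, 6, 9], [1, 4]]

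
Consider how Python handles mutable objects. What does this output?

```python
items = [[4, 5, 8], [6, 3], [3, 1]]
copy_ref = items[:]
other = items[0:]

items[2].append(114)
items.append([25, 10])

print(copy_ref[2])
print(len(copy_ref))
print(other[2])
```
[3, 1, 114]
3
[3, 1, 114]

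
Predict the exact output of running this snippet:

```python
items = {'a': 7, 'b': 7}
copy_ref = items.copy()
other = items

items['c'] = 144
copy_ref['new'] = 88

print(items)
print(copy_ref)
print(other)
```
{'a': 7, 'b': 7, 'c': 144}
{'a': 7, 'b': 7, 'new': 88}
{'a': 7, 'b': 7, 'c': 144}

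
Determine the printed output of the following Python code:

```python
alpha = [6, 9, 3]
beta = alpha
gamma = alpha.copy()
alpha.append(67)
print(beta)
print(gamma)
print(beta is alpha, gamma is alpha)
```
[6, 9, 3, 67]
[6, 9, 3]
True False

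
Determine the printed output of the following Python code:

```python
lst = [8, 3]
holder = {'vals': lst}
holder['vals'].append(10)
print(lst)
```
[8, 3, 10]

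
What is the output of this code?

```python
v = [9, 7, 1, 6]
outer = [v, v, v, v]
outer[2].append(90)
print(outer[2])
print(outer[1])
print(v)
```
[9, 7, 1, 6, 90]
[9, 7, 1, 6, 90]
[9, 7, 1, 6, 90]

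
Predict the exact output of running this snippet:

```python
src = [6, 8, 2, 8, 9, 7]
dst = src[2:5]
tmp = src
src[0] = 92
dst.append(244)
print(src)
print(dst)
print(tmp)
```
[92, 8, 2, 8, 9, 7]
[2, 8, 9, 244]
[92, 8, 2, 8, 9, 7]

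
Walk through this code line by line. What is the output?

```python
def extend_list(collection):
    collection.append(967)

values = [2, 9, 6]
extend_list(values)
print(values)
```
[2, 9, 6, 967]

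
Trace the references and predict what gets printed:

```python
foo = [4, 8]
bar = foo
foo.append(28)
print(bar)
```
[4, 8, 28]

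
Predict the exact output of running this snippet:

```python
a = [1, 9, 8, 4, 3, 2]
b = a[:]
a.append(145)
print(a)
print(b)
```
[1, 9, 8, 4, 3, 2, 145]
[1, 9, 8, 4, 3, 2]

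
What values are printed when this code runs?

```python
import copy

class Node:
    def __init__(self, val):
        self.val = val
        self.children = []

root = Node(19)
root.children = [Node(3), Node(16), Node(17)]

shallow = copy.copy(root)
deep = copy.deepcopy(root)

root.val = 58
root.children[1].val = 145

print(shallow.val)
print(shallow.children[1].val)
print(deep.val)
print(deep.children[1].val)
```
19
145
19
16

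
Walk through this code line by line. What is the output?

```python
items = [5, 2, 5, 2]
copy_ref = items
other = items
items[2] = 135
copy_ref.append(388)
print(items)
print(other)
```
[5, 2, 135, 2, 388]
[5, 2, 135, 2, 388]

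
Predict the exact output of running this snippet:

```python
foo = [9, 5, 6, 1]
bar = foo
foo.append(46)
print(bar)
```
[9, 5, 6, 1, 46]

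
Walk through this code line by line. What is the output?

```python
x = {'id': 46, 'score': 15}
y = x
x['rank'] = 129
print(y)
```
{'id': 46, 'score': 15, 'rank': 129}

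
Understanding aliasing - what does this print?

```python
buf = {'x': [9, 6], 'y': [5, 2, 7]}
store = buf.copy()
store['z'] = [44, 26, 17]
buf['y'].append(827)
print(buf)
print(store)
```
{'x': [9, 6], 'y': [5, 2, 7, 827]}
{'x': [9, 6], 'y': [5, 2, 7, 827], 'z': [44, 26, 17]}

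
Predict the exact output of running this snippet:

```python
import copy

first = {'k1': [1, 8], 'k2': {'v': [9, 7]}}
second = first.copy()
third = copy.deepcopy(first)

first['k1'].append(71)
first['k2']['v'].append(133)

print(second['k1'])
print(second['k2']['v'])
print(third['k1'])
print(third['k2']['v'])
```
[1, 8, 71]
[9, 7, 133]
[1, 8]
[9, 7]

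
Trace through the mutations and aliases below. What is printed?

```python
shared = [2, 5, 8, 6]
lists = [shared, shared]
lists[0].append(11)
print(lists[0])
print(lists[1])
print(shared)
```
[2, 5, 8, 6, 11]
[2, 5, 8, 6, 11]
[2, 5, 8, 6, 11]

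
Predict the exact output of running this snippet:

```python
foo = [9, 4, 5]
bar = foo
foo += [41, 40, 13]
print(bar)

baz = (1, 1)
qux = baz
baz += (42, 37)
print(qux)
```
[9, 4, 5, 41, 40, 13]
(1, 1)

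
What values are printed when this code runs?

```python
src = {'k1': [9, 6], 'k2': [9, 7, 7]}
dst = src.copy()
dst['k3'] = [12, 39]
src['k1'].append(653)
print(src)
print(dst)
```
{'k1': [9, 6, 653], 'k2': [9, 7, 7]}
{'k1': [9, 6, 653], 'k2': [9, 7, 7], 'k3': [12, 39]}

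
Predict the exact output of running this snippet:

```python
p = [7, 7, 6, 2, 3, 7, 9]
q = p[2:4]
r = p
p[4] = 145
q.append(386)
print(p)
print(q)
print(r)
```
[7, 7, 6, 2, 145, 7, 9]
[6, 2, 386]
[7, 7, 6, 2, 145, 7, 9]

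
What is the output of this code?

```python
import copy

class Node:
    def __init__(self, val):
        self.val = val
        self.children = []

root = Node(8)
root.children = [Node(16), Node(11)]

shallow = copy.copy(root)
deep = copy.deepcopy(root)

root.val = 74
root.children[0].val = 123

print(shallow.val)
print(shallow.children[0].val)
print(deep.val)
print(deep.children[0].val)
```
8
123
8
16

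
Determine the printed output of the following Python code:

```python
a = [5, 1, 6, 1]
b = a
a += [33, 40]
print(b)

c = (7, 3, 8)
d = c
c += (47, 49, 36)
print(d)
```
[5, 1, 6, 1, 33, 40]
(7, 3, 8)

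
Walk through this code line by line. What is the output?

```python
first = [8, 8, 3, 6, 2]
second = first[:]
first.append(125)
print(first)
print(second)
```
[8, 8, 3, 6, 2, 125]
[8, 8, 3, 6, 2]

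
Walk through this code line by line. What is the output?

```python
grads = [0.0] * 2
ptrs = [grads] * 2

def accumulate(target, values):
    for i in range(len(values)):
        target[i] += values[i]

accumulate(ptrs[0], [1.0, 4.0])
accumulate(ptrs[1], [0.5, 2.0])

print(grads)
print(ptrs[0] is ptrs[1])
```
[1.5, 6.0]
True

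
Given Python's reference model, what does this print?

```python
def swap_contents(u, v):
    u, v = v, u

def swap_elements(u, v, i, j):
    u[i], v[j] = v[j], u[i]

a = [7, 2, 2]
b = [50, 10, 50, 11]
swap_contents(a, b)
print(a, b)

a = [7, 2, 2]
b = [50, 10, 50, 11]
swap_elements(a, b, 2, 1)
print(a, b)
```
[7, 2, 2] [50, 10, 50, 11]
[7, 2, 10] [50, 2, 50, 11]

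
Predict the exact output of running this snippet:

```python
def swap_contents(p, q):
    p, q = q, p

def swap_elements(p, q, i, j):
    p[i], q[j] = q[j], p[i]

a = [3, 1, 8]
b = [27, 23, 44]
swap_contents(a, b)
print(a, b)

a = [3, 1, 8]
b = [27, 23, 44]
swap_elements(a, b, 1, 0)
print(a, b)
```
[3, 1, 8] [27, 23, 44]
[3, 27, 8] [1, 23, 44]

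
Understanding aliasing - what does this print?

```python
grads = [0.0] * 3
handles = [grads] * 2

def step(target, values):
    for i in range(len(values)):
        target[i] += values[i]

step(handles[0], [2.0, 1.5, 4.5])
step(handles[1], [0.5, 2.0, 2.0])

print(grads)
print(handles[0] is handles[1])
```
[2.5, 3.5, 6.5]
True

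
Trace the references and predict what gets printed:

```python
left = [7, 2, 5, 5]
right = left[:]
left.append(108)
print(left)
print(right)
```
[7, 2, 5, 5, 108]
[7, 2, 5, 5]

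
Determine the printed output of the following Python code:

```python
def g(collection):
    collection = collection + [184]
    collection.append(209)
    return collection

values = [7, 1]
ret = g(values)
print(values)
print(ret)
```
[7, 1]
[7, 1, 184, 209]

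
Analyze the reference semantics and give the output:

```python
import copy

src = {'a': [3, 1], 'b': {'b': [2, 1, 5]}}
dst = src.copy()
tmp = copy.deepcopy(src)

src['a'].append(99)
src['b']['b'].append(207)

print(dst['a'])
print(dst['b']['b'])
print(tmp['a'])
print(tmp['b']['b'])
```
[3, 1, 99]
[2, 1, 5, 207]
[3, 1]
[2, 1, 5]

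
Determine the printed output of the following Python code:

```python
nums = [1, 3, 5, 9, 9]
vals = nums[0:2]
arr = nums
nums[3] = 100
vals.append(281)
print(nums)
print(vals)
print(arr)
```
[1, 3, 5, 100, 9]
[1, 3, 281]
[1, 3, 5, 100, 9]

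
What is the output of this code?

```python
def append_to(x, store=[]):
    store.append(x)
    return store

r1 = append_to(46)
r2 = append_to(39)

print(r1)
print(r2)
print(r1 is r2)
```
[46, 39]
[46, 39]
True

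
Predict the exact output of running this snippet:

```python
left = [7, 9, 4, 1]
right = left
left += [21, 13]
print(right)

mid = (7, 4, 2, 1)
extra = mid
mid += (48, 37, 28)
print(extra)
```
[7, 9, 4, 1, 21, 13]
(7, 4, 2, 1)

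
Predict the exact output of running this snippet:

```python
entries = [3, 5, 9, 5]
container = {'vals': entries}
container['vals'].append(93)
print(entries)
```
[3, 5, 9, 5, 93]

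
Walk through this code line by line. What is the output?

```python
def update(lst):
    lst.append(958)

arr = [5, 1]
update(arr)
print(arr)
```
[5, 1, 958]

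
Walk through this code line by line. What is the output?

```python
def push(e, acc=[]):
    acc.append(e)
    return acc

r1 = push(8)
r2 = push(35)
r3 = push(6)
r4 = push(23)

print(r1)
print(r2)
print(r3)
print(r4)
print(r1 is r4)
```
[8, 35, 6, 23]
[8, 35, 6, 23]
[8, 35, 6, 23]
[8, 35, 6, 23]
True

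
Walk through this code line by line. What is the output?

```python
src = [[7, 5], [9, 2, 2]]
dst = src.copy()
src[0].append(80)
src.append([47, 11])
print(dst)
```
[[7, 5, 80], [9, 2, 2]]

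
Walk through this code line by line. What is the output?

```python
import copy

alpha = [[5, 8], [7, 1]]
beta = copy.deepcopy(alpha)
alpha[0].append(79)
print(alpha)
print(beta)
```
[[5, 8, 79], [7, 1]]
[[5, 8], [7, 1]]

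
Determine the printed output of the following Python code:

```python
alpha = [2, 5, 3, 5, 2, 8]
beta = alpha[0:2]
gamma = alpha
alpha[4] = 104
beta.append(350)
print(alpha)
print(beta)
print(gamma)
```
[2, 5, 3, 5, 104, 8]
[2, 5, 350]
[2, 5, 3, 5, 104, 8]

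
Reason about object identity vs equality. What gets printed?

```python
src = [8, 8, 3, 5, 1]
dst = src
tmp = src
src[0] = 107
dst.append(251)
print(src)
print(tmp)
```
[107, 8, 3, 5, 1, 251]
[107, 8, 3, 5, 1, 251]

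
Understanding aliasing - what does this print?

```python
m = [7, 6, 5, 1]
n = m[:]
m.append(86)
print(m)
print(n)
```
[7, 6, 5, 1, 86]
[7, 6, 5, 1]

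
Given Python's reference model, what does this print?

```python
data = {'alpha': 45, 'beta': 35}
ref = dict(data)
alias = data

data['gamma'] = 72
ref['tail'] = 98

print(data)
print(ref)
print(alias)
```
{'alpha': 45, 'beta': 35, 'gamma': 72}
{'alpha': 45, 'beta': 35, 'tail': 98}
{'alpha': 45, 'beta': 35, 'gamma': 72}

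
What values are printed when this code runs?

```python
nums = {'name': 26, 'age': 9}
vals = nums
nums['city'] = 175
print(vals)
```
{'name': 26, 'age': 9, 'city': 175}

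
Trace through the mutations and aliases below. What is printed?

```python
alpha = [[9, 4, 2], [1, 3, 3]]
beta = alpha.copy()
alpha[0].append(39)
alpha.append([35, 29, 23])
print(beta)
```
[[9, 4, 2, 39], [1, 3, 3]]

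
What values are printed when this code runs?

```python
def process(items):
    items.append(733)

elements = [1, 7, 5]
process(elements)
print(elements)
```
[1, 7, 5, 733]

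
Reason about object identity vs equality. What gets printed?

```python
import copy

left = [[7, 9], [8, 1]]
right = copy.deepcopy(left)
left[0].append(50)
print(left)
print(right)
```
[[7, 9, 50], [8, 1]]
[[7, 9], [8, 1]]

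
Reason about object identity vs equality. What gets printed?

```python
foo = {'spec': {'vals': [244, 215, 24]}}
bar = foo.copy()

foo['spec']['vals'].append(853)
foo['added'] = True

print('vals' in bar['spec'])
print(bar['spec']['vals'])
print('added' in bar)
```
True
[244, 215, 24, 853]
False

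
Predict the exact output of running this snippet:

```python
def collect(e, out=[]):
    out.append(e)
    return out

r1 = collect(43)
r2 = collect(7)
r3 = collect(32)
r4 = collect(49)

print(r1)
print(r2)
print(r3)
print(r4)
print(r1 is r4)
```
[43, 7, 32, 49]
[43, 7, 32, 49]
[43, 7, 32, 49]
[43, 7, 32, 49]
True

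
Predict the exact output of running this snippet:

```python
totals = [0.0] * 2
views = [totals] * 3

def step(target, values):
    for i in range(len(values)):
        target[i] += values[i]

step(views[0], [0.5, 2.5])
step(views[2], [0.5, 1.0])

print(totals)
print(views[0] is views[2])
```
[1.0, 3.5]
True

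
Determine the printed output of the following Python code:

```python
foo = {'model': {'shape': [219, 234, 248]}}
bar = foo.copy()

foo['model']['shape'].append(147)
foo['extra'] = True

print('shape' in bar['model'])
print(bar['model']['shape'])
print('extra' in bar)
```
True
[219, 234, 248, 147]
False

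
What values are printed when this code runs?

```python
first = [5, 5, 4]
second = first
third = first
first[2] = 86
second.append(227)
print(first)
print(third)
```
[5, 5, 86, 227]
[5, 5, 86, 227]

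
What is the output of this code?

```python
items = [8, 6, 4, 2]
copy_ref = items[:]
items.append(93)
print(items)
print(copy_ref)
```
[8, 6, 4, 2, 93]
[8, 6, 4, 2]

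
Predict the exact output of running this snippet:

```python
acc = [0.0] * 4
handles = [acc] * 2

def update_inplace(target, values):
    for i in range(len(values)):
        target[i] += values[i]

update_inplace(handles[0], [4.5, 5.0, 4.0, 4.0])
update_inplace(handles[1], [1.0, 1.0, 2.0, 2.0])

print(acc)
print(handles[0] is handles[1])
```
[5.5, 6.0, 6.0, 6.0]
True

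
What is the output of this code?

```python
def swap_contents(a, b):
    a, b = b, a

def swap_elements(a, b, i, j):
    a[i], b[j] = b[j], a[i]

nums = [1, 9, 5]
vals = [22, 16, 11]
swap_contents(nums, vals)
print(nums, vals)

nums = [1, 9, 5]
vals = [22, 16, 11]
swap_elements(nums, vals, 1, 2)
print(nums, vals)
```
[1, 9, 5] [22, 16, 11]
[1, 11, 5] [22, 16, 9]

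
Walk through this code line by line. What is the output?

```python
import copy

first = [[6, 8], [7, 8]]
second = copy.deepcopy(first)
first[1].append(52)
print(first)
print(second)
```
[[6, 8], [7, 8, 52]]
[[6, 8], [7, 8]]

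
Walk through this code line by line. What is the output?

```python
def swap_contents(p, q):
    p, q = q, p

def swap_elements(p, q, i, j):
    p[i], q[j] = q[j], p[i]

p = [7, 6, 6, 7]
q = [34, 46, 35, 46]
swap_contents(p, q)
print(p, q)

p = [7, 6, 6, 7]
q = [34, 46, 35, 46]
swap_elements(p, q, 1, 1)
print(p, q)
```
[7, 6, 6, 7] [34, 46, 35, 46]
[7, 46, 6, 7] [34, 6, 35, 46]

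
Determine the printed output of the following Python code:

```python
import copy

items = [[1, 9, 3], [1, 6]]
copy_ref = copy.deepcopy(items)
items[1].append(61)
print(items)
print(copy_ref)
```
[[1, 9, 3], [1, 6, 61]]
[[1, 9, 3], [1, 6]]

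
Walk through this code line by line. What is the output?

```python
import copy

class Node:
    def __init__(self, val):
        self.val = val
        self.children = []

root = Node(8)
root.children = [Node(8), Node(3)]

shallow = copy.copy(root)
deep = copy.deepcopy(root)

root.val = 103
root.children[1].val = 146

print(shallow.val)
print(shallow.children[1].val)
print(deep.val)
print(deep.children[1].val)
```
8
146
8
3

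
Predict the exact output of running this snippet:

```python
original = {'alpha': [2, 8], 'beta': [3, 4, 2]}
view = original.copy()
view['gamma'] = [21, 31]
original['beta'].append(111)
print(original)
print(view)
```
{'alpha': [2, 8], 'beta': [3, 4, 2, 111]}
{'alpha': [2, 8], 'beta': [3, 4, 2, 111], 'gamma': [21, 31]}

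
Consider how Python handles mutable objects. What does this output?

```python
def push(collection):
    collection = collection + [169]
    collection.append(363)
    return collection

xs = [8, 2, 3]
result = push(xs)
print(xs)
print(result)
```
[8, 2, 3]
[8, 2, 3, 169, 363]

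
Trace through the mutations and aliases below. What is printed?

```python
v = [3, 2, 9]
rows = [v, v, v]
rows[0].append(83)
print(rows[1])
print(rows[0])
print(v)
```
[3, 2, 9, 83]
[3, 2, 9, 83]
[3, 2, 9, 83]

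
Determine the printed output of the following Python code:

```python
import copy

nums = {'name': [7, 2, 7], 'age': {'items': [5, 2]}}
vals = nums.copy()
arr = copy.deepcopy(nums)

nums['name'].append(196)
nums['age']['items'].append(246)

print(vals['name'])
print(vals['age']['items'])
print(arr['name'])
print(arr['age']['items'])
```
[7, 2, 7, 196]
[5, 2, 246]
[7, 2, 7]
[5, 2]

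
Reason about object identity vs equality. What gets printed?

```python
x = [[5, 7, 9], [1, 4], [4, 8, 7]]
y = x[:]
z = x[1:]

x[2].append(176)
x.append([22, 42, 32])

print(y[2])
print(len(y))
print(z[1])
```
[4, 8, 7, 176]
3
[4, 8, 7, 176]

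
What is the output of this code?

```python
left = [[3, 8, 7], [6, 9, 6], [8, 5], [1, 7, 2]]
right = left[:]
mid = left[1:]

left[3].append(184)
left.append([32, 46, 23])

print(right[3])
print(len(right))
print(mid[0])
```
[1, 7, 2, 184]
4
[6, 9, 6]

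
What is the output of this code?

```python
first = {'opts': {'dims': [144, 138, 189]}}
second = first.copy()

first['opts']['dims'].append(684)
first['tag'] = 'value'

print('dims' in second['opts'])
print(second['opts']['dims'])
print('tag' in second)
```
True
[144, 138, 189, 684]
False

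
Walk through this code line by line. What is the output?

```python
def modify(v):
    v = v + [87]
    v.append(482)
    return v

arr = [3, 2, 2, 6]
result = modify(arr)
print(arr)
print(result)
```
[3, 2, 2, 6]
[3, 2, 2, 6, 87, 482]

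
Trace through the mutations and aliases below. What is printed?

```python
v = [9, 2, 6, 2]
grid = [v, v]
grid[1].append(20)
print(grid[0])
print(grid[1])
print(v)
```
[9, 2, 6, 2, 20]
[9, 2, 6, 2, 20]
[9, 2, 6, 2, 20]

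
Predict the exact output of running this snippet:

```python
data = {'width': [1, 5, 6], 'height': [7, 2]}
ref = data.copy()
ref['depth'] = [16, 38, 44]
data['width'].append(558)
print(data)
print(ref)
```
{'width': [1, 5, 6, 558], 'height': [7, 2]}
{'width': [1, 5, 6, 558], 'height': [7, 2], 'depth': [16, 38, 44]}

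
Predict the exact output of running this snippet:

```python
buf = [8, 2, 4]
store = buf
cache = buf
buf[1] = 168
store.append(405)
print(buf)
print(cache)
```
[8, 168, 4, 405]
[8, 168, 4, 405]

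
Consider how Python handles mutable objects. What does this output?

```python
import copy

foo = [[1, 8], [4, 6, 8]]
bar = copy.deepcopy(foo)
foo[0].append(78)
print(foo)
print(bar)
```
[[1, 8, 78], [4, 6, 8]]
[[1, 8], [4, 6, 8]]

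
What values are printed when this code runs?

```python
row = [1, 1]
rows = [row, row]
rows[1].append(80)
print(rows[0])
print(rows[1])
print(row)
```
[1, 1, 80]
[1, 1, 80]
[1, 1, 80]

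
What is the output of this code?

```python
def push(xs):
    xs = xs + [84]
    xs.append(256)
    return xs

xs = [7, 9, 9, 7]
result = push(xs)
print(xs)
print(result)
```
[7, 9, 9, 7]
[7, 9, 9, 7, 84, 256]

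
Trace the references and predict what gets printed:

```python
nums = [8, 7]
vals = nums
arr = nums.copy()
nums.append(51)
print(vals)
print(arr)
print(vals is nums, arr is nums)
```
[8, 7, 51]
[8, 7]
True False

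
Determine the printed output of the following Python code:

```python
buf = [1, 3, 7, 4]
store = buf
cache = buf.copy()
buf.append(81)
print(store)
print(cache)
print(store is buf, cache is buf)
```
[1, 3, 7, 4, 81]
[1, 3, 7, 4]
True False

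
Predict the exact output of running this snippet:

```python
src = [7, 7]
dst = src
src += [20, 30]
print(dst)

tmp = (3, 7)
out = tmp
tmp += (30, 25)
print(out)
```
[7, 7, 20, 30]
(3, 7)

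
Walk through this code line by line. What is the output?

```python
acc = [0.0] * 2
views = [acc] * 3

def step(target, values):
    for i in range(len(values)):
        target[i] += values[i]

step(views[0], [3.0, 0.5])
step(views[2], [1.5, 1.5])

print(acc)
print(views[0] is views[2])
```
[4.5, 2.0]
True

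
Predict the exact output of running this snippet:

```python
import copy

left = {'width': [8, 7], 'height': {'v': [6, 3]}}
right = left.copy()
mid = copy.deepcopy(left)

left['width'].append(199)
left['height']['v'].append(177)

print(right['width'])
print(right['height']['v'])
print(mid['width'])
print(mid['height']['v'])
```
[8, 7, 199]
[6, 3, 177]
[8, 7]
[6, 3]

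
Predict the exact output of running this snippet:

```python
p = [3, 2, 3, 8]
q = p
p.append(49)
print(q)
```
[3, 2, 3, 8, 49]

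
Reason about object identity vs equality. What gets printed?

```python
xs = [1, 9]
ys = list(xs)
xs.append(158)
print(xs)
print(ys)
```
[1, 9, 158]
[1, 9]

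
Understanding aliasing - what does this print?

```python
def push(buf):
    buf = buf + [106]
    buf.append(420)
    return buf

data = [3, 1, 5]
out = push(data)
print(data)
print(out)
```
[3, 1, 5]
[3, 1, 5, 106, 420]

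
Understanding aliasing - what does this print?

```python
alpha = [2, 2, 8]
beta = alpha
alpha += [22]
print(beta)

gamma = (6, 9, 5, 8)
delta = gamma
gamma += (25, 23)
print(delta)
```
[2, 2, 8, 22]
(6, 9, 5, 8)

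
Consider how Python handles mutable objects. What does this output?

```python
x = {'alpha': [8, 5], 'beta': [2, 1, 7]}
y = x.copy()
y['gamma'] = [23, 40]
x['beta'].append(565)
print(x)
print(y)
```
{'alpha': [8, 5], 'beta': [2, 1, 7, 565]}
{'alpha': [8, 5], 'beta': [2, 1, 7, 565], 'gamma': [23, 40]}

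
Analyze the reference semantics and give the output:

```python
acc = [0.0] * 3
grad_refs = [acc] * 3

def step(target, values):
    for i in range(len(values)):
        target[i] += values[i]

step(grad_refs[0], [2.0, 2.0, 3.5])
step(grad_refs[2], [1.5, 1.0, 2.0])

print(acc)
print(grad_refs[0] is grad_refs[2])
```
[3.5, 3.0, 5.5]
True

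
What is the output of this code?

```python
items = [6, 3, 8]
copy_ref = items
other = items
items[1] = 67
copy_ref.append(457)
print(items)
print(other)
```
[6, 67, 8, 457]
[6, 67, 8, 457]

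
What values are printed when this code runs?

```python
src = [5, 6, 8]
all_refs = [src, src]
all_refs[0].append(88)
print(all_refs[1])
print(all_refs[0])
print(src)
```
[5, 6, 8, 88]
[5, 6, 8, 88]
[5, 6, 8, 88]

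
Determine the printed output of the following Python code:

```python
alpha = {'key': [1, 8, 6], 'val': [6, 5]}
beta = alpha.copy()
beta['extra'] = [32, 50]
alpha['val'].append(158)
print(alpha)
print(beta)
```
{'key': [1, 8, 6], 'val': [6, 5, 158]}
{'key': [1, 8, 6], 'val': [6, 5, 158], 'extra': [32, 50]}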